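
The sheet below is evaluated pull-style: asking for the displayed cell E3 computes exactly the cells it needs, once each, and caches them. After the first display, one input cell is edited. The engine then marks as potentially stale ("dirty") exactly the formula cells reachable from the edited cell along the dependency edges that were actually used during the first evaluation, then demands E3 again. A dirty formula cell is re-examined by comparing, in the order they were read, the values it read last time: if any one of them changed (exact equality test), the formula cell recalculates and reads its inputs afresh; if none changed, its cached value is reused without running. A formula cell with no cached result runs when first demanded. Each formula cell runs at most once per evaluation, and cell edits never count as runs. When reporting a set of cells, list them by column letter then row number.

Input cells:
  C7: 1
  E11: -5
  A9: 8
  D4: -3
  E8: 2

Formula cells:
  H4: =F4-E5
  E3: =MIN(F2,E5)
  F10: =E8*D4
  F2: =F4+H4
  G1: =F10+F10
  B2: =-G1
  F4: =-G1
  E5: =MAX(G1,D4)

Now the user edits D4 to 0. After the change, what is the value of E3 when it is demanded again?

Demanding E3 again yields 0.

First demand of the output computes:
  F10 = 2 * -3 = -6
  G1 = -6 + -6 = -12
  E5 = MAX(-12, -3) = -3
  F4 = -(-12) = 12
  H4 = 12 - -3 = 15
  F2 = 12 + 15 = 27
  E3 = MIN(27, -3) = -3

After the edit, cleaning proceeds:
  F10: a read changed (D4 -3->0) — executes, giving 0.
  G1: a read changed (F10 -6->0; F10 -6->0) — executes, giving 0.
  E5: a read changed (G1 -12->0; D4 -3->0) — executes, giving 0.
  F4: a read changed (G1 -12->0) — executes, giving 0.
  H4: a read changed (F4 12->0; E5 -3->0) — executes, giving 0.
  F2: a read changed (F4 12->0; H4 15->0) — executes, giving 0.
  E3: a read changed (F2 27->0; E5 -3->0) — executes, giving 0.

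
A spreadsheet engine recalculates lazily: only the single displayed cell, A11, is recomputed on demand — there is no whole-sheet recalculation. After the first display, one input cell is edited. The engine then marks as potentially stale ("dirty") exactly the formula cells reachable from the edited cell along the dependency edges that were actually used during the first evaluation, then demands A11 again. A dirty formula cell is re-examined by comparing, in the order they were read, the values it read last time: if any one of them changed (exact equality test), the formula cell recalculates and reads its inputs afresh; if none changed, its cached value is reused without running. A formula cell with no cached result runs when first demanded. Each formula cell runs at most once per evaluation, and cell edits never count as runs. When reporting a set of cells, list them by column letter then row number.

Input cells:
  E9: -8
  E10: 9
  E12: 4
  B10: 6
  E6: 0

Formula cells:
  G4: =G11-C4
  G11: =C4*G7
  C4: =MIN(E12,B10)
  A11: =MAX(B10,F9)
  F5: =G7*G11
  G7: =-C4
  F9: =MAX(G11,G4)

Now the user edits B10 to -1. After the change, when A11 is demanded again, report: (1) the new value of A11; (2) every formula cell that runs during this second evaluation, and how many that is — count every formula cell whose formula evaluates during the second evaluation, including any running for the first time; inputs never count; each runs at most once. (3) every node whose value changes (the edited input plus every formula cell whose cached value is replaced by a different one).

New value of A11: 0.
Formula cells that run: A11, C4, F9, G4, G7, G11 — 6 in total.
Values that change: A11, B10, C4, F9, G4, G7, G11.

First evaluation (everything demanded from the output):
  C4 = MIN(4, 6) = 4
  G7 = -(4) = -4
  G11 = 4 * -4 = -16
  G4 = -16 - 4 = -20
  F9 = MAX(-16, -20) = -16
  A11 = MAX(6, -16) = 6

Propagation after the edit:
  C4: runs — B10 6->-1; result -1.
  G7: runs — C4 4->-1; result 1.
  G11: runs — C4 4->-1; G7 -4->1; result -1.
  G4: runs — G11 -16->-1; C4 4->-1; result 0.
  F9: runs — G11 -16->-1; G4 -20->0; result 0.
  A11: runs — B10 6->-1; F9 -16->0; result 0.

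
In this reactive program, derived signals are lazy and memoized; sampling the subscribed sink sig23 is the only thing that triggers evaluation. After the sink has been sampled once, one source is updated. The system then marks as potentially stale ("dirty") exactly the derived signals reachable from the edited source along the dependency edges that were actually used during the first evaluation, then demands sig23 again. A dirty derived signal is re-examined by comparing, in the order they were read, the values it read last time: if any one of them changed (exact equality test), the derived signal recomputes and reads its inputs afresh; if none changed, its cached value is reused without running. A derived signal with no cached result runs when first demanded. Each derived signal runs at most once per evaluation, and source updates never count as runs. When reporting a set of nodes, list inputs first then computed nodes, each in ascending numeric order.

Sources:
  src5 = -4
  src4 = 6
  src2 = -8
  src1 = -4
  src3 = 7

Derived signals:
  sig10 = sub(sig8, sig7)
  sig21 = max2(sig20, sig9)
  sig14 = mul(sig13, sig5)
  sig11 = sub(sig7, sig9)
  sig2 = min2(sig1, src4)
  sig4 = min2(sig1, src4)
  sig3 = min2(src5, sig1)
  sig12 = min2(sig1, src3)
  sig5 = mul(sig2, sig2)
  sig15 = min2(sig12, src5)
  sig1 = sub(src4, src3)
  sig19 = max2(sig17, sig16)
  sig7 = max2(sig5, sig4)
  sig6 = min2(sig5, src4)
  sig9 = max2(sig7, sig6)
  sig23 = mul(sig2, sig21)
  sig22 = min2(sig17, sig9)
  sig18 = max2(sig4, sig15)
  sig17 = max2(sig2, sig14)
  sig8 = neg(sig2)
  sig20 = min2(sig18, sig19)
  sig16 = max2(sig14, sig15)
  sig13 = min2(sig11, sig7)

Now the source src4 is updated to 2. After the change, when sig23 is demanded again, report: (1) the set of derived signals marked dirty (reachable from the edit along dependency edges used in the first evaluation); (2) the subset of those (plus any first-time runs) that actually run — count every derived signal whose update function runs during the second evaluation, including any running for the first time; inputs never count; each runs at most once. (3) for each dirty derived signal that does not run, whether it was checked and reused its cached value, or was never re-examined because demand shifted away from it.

First demand of the output computes:
  sig1 = sub(6, 7) = -1
  sig2 = min2(-1, 6) = -1
  sig4 = min2(-1, 6) = -1
  sig5 = mul(-1, -1) = 1
  sig6 = min2(1, 6) = 1
  sig7 = max2(1, -1) = 1
  sig9 = max2(1, 1) = 1
  sig11 = sub(1, 1) = 0
  sig12 = min2(-1, 7) = -1
  sig13 = min2(0, 1) = 0
  sig14 = mul(0, 1) = 0
  sig15 = min2(-1, -4) = -4
  sig16 = max2(0, -4) = 0
  sig17 = max2(-1, 0) = 0
  sig18 = max2(-1, -4) = -1
  sig19 = max2(0, 0) = 0
  sig20 = min2(-1, 0) = -1
  sig21 = max2(-1, 1) = 1
  sig23 = mul(-1, 1) = -1

After the edit, cleaning proceeds:
  sig1: a read changed (src4 6->2) — executes, giving -5.
  sig2: a read changed (sig1 -1->-5; src4 6->2) — executes, giving -5.
  sig4: a read changed (sig1 -1->-5; src4 6->2) — executes, giving -5.
  sig5: a read changed (sig2 -1->-5; sig2 -1->-5) — executes, giving 25.
  sig6: a read changed (sig5 1->25; src4 6->2) — executes, giving 2.
  sig7: a read changed (sig5 1->25; sig4 -1->-5) — executes, giving 25.
  sig9: a read changed (sig7 1->25; sig6 1->2) — executes, giving 25.
  sig11: a read changed (sig7 1->25; sig9 1->25) — executes, giving 0 — identical to its old value.
  sig12: a read changed (sig1 -1->-5) — executes, giving -5.
  sig13: a read changed (sig7 1->25) — executes, giving 0 — identical to its old value.
  sig14: a read changed (sig5 1->25) — executes, giving 0 — identical to its old value.
  sig15: a read changed (sig12 -1->-5) — executes, giving -5.
  sig16: a read changed (sig15 -4->-5) — executes, giving 0 — identical to its old value.
  sig17: a read changed (sig2 -1->-5) — executes, giving 0 — identical to its old value.
  sig18: a read changed (sig4 -1->-5; sig15 -4->-5) — executes, giving -5.
  sig19: dirty, but its reads are unchanged (sig17 unchanged, sig16 unchanged); cached 0 stands.
  sig20: a read changed (sig18 -1->-5) — executes, giving -5.
  sig21: a read changed (sig20 -1->-5; sig9 1->25) — executes, giving 25.
  sig23: a read changed (sig2 -1->-5; sig21 1->25) — executes, giving -125.

Note where the cutoff bites: sig19 is checked, finds nothing changed, and keeps its cache.

The edit dirties: sig1, sig2, sig4, sig5, sig6, sig7, sig9, sig11, sig12, sig13, sig14, sig15, sig16, sig17, sig18, sig19, sig20, sig21, sig23.
18 derived signals run: sig1, sig2, sig4, sig5, sig6, sig7, sig9, sig11, sig12, sig13, sig14, sig15, sig16, sig17, sig18, sig20, sig21, sig23.
Cache hits after checking: sig19.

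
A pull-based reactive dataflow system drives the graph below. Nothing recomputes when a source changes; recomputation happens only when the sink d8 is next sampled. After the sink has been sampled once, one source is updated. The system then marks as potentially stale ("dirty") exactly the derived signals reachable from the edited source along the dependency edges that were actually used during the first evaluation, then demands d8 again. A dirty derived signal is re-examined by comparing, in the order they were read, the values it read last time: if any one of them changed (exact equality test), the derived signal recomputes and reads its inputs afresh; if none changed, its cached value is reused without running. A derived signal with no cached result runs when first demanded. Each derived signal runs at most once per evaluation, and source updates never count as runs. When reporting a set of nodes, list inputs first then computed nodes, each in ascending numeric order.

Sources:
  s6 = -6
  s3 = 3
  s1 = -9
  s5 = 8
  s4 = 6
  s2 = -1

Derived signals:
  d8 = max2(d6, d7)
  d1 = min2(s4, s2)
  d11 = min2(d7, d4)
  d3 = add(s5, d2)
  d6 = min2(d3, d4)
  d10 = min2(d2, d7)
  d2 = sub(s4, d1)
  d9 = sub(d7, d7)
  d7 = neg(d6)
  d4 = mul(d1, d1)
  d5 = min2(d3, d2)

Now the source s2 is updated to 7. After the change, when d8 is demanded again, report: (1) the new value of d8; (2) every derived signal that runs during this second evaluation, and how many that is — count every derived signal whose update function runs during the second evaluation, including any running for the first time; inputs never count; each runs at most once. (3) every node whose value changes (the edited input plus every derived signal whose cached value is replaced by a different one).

First evaluation (everything demanded from the output):
  d1 = min2(6, -1) = -1
  d2 = sub(6, -1) = 7
  d3 = add(8, 7) = 15
  d4 = mul(-1, -1) = 1
  d6 = min2(15, 1) = 1
  d7 = neg(1) = -1
  d8 = max2(1, -1) = 1

Propagation after the edit:
  d1: runs — s2 -1->7; result 6.
  d2: runs — d1 -1->6; result 0.
  d3: runs — d2 7->0; result 8.
  d4: runs — d1 -1->6; d1 -1->6; result 36.
  d6: runs — d3 15->8; d4 1->36; result 8.
  d7: runs — d6 1->8; result -8.
  d8: runs — d6 1->8; d7 -1->-8; result 8.

New value of d8: 8.
Derived signals that run: d1, d2, d3, d4, d6, d7, d8 — 7 in total.
Values that change: s2, d1, d2, d3, d4, d6, d7, d8.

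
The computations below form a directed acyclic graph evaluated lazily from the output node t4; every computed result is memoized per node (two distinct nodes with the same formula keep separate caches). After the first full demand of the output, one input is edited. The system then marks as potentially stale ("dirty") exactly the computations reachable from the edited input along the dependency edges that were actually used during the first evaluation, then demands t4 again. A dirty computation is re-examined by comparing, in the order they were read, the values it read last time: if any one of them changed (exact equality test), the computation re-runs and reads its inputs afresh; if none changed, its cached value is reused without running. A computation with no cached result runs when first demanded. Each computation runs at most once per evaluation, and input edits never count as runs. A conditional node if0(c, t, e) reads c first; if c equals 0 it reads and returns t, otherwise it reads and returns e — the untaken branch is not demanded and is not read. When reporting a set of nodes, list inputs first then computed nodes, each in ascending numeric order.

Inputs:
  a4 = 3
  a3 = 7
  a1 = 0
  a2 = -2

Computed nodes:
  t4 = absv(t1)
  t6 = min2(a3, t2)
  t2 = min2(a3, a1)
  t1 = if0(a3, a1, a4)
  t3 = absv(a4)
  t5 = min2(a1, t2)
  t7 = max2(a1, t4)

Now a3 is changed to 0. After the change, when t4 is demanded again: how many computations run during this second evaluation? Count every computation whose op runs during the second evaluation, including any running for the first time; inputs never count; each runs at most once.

First demand of the output computes:
  t1 = if0(a3=7 -> else branch a4) = 3
  t4 = absv(3) = 3

After the edit, cleaning proceeds:
  t1: a read changed (a3 7->0) — executes, giving 0.
  t4: a read changed (t1 3->0) — executes, giving 0.

2 computations run: t1, t4.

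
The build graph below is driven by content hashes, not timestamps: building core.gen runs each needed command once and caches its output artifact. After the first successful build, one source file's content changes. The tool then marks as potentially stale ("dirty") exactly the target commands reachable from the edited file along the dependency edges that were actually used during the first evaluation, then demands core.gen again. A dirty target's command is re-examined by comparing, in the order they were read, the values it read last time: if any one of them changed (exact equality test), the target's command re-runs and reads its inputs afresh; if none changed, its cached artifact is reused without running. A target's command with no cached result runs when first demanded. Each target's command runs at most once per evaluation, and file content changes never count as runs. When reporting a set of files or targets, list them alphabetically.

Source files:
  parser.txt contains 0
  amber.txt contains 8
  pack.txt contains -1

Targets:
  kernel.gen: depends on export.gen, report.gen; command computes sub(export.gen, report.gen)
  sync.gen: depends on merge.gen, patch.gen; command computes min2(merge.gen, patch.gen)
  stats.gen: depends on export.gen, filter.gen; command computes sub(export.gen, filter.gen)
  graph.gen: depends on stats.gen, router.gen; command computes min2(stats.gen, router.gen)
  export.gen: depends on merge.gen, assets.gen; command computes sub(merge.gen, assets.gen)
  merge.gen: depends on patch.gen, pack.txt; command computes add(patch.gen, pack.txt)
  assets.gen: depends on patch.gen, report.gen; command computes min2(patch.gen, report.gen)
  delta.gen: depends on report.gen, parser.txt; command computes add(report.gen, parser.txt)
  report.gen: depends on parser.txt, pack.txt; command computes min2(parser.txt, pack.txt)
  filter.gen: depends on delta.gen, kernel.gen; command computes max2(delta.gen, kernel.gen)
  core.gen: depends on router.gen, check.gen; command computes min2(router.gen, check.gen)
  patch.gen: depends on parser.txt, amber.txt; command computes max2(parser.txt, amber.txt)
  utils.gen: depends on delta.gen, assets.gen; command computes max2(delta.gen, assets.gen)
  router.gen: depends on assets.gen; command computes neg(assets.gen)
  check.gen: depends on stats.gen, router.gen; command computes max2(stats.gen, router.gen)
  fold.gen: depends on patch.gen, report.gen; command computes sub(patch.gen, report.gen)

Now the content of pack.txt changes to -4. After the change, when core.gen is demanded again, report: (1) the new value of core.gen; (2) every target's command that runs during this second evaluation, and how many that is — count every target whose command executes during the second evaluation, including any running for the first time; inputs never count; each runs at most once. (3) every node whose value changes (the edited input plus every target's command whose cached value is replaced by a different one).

core.gen now evaluates to 4.
Run set: assets.gen, check.gen, core.gen, delta.gen, export.gen, filter.gen, kernel.gen, merge.gen, report.gen, router.gen, stats.gen (11 run).
Changed values: assets.gen, check.gen, core.gen, delta.gen, filter.gen, kernel.gen, merge.gen, pack.txt, report.gen, router.gen, stats.gen.

Initial pass — values computed on the first demand:
  patch.gen = max2(0, 8) = 8
  merge.gen = add(8, -1) = 7
  report.gen = min2(0, -1) = -1
  assets.gen = min2(8, -1) = -1
  delta.gen = add(-1, 0) = -1
  export.gen = sub(7, -1) = 8
  kernel.gen = sub(8, -1) = 9
  filter.gen = max2(-1, 9) = 9
  router.gen = neg(-1) = 1
  stats.gen = sub(8, 9) = -1
  check.gen = max2(-1, 1) = 1
  core.gen = min2(1, 1) = 1

Second demand — change propagation:
  merge.gen: re-runs because pack.txt -1->-4; new result 4.
  report.gen: re-runs because pack.txt -1->-4; new result -4.
  assets.gen: re-runs because report.gen -1->-4; new result -4.
  delta.gen: re-runs because report.gen -1->-4; new result -4.
  export.gen: re-runs because merge.gen 7->4; assets.gen -1->-4; new result 8 (unchanged).
  kernel.gen: re-runs because report.gen -1->-4; new result 12.
  filter.gen: re-runs because delta.gen -1->-4; kernel.gen 9->12; new result 12.
  router.gen: re-runs because assets.gen -1->-4; new result 4.
  stats.gen: re-runs because filter.gen 9->12; new result -4.
  check.gen: re-runs because stats.gen -1->-4; router.gen 1->4; new result 4.
  core.gen: re-runs because router.gen 1->4; check.gen 1->4; new result 4.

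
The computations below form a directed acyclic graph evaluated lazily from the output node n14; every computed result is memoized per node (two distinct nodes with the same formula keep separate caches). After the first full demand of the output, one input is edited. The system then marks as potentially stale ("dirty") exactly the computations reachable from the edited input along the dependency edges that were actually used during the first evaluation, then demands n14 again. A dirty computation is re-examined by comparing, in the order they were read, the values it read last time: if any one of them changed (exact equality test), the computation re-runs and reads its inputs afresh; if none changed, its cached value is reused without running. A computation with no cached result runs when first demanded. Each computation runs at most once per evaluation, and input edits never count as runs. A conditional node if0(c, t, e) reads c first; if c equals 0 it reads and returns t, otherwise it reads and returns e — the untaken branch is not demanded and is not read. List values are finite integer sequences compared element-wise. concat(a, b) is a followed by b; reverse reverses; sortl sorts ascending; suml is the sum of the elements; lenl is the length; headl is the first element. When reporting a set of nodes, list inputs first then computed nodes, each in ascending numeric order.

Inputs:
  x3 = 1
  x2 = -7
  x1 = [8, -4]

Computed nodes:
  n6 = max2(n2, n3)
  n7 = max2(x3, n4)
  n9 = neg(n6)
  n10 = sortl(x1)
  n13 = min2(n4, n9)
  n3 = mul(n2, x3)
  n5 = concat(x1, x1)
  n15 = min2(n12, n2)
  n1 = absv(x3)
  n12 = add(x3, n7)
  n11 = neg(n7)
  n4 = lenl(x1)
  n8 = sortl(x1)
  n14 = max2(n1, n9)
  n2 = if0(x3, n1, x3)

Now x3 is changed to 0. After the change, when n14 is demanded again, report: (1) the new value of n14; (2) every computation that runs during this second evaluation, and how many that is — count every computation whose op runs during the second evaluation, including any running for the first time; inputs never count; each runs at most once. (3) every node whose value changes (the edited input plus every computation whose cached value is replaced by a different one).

First demand of the output computes:
  n1 = absv(1) = 1
  n2 = if0(x3=1 -> else branch x3) = 1
  n3 = mul(1, 1) = 1
  n6 = max2(1, 1) = 1
  n9 = neg(1) = -1
  n14 = max2(1, -1) = 1

After the edit, cleaning proceeds:
  n1: a read changed (x3 1->0) — executes, giving 0.
  n2: a read changed (x3 1->0; x3 1->0) — executes, giving 0.
  n3: a read changed (n2 1->0; x3 1->0) — executes, giving 0.
  n6: a read changed (n2 1->0; n3 1->0) — executes, giving 0.
  n9: a read changed (n6 1->0) — executes, giving 0.
  n14: a read changed (n1 1->0; n9 -1->0) — executes, giving 0.

Demanding n14 again yields 0.
6 computations run: n1, n2, n3, n6, n9, n14.
The nodes whose values change: x3, n1, n2, n3, n6, n9, n14.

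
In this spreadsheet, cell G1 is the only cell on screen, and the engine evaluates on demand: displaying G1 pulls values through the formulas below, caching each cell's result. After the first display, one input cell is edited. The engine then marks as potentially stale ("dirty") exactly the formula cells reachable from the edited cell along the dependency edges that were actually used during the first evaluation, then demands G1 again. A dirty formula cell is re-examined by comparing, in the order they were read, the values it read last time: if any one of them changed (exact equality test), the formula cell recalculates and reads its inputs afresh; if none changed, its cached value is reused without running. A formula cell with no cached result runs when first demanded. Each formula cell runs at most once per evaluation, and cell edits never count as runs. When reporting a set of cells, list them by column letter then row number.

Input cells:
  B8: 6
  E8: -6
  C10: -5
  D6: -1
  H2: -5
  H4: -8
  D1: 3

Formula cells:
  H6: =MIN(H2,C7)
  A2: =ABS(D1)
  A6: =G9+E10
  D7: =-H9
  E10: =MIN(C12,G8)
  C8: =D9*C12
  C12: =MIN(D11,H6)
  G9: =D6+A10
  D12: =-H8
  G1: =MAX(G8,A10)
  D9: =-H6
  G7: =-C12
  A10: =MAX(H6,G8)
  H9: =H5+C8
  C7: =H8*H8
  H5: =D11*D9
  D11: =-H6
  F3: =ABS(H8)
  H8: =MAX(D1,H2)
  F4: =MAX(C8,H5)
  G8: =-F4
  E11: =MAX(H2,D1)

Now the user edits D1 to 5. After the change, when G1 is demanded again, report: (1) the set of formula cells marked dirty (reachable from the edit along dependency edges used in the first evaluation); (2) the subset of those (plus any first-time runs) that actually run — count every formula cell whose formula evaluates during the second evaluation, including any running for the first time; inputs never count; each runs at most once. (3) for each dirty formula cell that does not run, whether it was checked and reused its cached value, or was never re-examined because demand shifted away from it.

Initial pass — values computed on the first demand:
  H8 = MAX(3, -5) = 3
  C7 = 3 * 3 = 9
  H6 = MIN(-5, 9) = -5
  D9 = -(-5) = 5
  D11 = -(-5) = 5
  C12 = MIN(5, -5) = -5
  C8 = 5 * -5 = -25
  H5 = 5 * 5 = 25
  F4 = MAX(-25, 25) = 25
  G8 = -(25) = -25
  A10 = MAX(-5, -25) = -5
  G1 = MAX(-25, -5) = -5

Second demand — change propagation:
  H8: re-runs because D1 3->5; new result 5.
  C7: re-runs because H8 3->5; H8 3->5; new result 25.
  H6: re-runs because C7 9->25; new result -5 (unchanged).
  D9: re-examined; everything it read last time is the same (H6 unchanged) — cache 5 kept, no run.
  D11: re-examined; everything it read last time is the same (H6 unchanged) — cache 5 kept, no run.
  C12: re-examined; everything it read last time is the same (D11 unchanged, H6 unchanged) — cache -5 kept, no run.
  C8: re-examined; everything it read last time is the same (D9 unchanged, C12 unchanged) — cache -25 kept, no run.
  H5: re-examined; everything it read last time is the same (D11 unchanged, D9 unchanged) — cache 25 kept, no run.
  F4: re-examined; everything it read last time is the same (C8 unchanged, H5 unchanged) — cache 25 kept, no run.
  G8: re-examined; everything it read last time is the same (F4 unchanged) — cache -25 kept, no run.
  A10: re-examined; everything it read last time is the same (H6 unchanged, G8 unchanged) — cache -5 kept, no run.
  G1: re-examined; everything it read last time is the same (G8 unchanged, A10 unchanged) — cache -5 kept, no run.

The important point: H6 recomputes to an identical value, and the output ends up unchanged.

Dirty set: A10, C7, C8, C12, D9, D11, F4, G1, G8, H5, H6, H8.
Run set: C7, H6, H8 (3 run).
Re-examined without running (cache reused): A10, C8, C12, D9, D11, F4, G1, G8, H5.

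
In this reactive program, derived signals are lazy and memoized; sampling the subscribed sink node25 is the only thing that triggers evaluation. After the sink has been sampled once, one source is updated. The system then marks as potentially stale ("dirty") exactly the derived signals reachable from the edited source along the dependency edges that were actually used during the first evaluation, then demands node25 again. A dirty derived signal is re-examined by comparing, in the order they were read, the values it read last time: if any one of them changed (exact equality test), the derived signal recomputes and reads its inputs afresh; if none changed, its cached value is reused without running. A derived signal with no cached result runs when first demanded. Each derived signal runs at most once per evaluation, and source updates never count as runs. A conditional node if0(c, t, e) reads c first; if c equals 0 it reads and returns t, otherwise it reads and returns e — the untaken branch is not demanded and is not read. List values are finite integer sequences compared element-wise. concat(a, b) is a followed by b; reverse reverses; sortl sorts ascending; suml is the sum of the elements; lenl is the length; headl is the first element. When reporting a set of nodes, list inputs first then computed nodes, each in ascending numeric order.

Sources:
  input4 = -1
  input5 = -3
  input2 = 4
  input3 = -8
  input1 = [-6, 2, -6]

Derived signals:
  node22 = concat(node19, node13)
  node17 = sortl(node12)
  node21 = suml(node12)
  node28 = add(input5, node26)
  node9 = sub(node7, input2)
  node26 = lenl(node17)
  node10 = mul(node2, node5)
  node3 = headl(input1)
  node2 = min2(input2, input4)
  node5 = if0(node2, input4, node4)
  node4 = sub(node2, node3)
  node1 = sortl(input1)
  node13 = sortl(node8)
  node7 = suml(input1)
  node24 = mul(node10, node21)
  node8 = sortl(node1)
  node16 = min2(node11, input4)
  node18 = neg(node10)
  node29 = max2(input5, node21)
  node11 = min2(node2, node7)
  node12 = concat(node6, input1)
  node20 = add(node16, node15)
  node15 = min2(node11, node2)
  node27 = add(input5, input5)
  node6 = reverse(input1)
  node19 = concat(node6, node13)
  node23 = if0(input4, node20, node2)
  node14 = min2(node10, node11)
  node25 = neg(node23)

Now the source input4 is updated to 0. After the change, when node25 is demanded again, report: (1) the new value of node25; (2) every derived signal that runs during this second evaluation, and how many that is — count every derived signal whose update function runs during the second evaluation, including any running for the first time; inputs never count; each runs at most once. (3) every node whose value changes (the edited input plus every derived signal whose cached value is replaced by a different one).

Demanding node25 again yields 20.
8 derived signals run: node2, node7, node11, node15, node16, node20, node23, node25.
The nodes whose values change: input4, node2, node23, node25.
Note the branch switch — node7, node11, node15, node16, node20 had no cache and run now for the first time.

First demand of the output computes:
  node2 = min2(4, -1) = -1
  node23 = if0(input4=-1 -> else branch node2) = -1
  node25 = neg(-1) = 1

After the edit, cleaning proceeds:
  node2: a read changed (input4 -1->0) — executes, giving 0.
  node7: had never run; runs now, result -10.
  node11: had never run; runs now, result -10.
  node15: had never run; runs now, result -10.
  node16: had never run; runs now, result -10.
  node20: had never run; runs now, result -20.
  node23: a read changed (input4 -1->0; node2 -1->0) — executes, giving -20.
  node25: a read changed (node23 -1->-20) — executes, giving 20.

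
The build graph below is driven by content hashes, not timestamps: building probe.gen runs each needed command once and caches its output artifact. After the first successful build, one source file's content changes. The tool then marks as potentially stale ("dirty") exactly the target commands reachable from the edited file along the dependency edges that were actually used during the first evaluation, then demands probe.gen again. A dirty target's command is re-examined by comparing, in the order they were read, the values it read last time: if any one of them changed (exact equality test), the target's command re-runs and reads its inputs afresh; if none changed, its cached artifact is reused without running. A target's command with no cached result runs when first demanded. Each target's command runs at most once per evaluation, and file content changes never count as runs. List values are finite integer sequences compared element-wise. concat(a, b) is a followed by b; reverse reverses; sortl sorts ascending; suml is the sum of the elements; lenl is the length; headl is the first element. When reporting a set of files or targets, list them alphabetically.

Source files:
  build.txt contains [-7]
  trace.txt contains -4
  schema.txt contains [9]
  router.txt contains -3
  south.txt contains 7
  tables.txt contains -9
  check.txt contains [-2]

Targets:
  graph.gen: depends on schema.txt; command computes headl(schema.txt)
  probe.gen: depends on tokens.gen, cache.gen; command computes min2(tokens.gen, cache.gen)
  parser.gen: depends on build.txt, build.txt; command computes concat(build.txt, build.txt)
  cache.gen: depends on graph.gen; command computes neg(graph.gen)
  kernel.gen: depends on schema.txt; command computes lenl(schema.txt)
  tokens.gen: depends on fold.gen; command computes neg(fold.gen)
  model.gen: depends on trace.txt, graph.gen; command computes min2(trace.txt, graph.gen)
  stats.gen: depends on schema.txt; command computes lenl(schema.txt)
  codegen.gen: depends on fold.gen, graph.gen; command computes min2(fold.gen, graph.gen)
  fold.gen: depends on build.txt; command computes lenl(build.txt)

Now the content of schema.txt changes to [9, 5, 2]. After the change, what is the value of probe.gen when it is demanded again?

probe.gen now evaluates to -9.
The important point: graph.gen recomputes to an identical value, and the output ends up unchanged.

Initial pass — values computed on the first demand:
  fold.gen = lenl([-7]) = 1
  graph.gen = headl([9]) = 9
  cache.gen = neg(9) = -9
  tokens.gen = neg(1) = -1
  probe.gen = min2(-1, -9) = -9

Second demand — change propagation:
  graph.gen: re-runs because schema.txt [9]->[9, 5, 2]; new result 9 (unchanged).
  cache.gen: re-examined; everything it read last time is the same (graph.gen unchanged) — cache -9 kept, no run.
  probe.gen: re-examined; everything it read last time is the same (tokens.gen unchanged, cache.gen unchanged) — cache -9 kept, no run.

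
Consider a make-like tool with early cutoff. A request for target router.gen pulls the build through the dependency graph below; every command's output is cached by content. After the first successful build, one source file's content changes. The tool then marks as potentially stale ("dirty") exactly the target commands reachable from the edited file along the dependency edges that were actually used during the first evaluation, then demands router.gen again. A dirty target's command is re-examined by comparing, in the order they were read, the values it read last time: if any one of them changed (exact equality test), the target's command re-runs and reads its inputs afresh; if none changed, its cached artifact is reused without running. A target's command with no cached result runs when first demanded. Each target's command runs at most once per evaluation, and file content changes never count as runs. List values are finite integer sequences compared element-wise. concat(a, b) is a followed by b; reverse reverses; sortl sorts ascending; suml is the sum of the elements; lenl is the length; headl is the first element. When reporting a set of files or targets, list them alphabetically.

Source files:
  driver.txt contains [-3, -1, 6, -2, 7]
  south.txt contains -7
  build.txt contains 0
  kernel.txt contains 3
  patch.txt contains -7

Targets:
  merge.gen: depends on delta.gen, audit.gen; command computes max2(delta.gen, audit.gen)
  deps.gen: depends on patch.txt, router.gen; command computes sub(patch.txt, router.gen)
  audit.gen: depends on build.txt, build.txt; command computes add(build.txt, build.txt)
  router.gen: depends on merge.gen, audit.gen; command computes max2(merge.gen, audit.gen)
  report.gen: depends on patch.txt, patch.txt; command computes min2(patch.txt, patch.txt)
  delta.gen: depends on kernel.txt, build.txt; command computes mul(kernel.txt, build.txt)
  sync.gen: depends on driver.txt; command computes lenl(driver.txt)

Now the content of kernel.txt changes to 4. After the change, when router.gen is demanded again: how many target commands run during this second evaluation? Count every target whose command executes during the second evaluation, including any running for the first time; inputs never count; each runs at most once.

First demand of the output computes:
  audit.gen = add(0, 0) = 0
  delta.gen = mul(3, 0) = 0
  merge.gen = max2(0, 0) = 0
  router.gen = max2(0, 0) = 0

After the edit, cleaning proceeds:
  delta.gen: a read changed (kernel.txt 3->4) — executes, giving 0 — identical to its old value.
  merge.gen: dirty, but its reads are unchanged (delta.gen unchanged, audit.gen unchanged); cached 0 stands.
  router.gen: dirty, but its reads are unchanged (merge.gen unchanged, audit.gen unchanged); cached 0 stands.

Note the absorption at delta.gen: it re-runs yet its value is the same, leaving the output's value untouched.

1 target commands run: delta.gen.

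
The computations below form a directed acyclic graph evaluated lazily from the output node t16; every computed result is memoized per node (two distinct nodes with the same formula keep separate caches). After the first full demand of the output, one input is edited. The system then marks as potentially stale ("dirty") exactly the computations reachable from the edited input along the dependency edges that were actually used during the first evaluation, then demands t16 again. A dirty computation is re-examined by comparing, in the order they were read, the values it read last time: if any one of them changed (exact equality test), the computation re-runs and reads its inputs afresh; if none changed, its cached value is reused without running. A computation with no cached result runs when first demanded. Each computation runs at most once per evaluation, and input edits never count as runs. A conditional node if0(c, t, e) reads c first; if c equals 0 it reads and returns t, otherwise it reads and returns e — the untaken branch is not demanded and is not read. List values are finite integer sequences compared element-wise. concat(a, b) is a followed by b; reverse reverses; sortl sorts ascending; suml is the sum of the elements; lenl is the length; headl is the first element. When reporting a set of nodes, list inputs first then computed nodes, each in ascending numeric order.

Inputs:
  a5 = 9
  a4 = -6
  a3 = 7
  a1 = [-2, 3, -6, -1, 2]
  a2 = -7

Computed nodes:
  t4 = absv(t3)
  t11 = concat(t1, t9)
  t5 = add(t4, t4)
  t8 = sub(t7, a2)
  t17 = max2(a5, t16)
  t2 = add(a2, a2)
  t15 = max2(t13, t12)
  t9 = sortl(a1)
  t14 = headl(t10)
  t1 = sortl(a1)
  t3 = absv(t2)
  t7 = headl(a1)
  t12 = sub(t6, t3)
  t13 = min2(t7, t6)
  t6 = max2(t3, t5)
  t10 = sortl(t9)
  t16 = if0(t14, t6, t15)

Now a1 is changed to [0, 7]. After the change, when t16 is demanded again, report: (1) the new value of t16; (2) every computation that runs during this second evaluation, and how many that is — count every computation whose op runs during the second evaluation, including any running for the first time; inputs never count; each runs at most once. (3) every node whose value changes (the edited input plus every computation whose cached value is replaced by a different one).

Demanding t16 again yields 28.
4 computations run: t9, t10, t14, t16.
The nodes whose values change: a1, t9, t10, t14, t16.
Note the branch switch — demand abandons t7, t13, t15, which are never re-examined.

First demand of the output computes:
  t2 = add(-7, -7) = -14
  t3 = absv(-14) = 14
  t4 = absv(14) = 14
  t5 = add(14, 14) = 28
  t6 = max2(14, 28) = 28
  t7 = headl([-2, 3, -6, -1, 2]) = -2
  t9 = sortl([-2, 3, -6, -1, 2]) = [-6, -2, -1, 2, 3]
  t10 = sortl([-6, -2, -1, 2, 3]) = [-6, -2, -1, 2, 3]
  t12 = sub(28, 14) = 14
  t13 = min2(-2, 28) = -2
  t14 = headl([-6, -2, -1, 2, 3]) = -6
  t15 = max2(-2, 14) = 14
  t16 = if0(t14=-6 -> else branch t15) = 14

After the edit, cleaning proceeds:
  t7: stays stale; no demand reaches it after the flip.
  t9: a read changed (a1 [-2, 3, -6, -1, 2]->[0, 7]) — executes, giving [0, 7].
  t10: a read changed (t9 [-6, -2, -1, 2, 3]->[0, 7]) — executes, giving [0, 7].
  t13: stays stale; no demand reaches it after the flip.
  t14: a read changed (t10 [-6, -2, -1, 2, 3]->[0, 7]) — executes, giving 0.
  t15: stays stale; no demand reaches it after the flip.
  t16: a read changed (t14 -6->0) — executes, giving 28.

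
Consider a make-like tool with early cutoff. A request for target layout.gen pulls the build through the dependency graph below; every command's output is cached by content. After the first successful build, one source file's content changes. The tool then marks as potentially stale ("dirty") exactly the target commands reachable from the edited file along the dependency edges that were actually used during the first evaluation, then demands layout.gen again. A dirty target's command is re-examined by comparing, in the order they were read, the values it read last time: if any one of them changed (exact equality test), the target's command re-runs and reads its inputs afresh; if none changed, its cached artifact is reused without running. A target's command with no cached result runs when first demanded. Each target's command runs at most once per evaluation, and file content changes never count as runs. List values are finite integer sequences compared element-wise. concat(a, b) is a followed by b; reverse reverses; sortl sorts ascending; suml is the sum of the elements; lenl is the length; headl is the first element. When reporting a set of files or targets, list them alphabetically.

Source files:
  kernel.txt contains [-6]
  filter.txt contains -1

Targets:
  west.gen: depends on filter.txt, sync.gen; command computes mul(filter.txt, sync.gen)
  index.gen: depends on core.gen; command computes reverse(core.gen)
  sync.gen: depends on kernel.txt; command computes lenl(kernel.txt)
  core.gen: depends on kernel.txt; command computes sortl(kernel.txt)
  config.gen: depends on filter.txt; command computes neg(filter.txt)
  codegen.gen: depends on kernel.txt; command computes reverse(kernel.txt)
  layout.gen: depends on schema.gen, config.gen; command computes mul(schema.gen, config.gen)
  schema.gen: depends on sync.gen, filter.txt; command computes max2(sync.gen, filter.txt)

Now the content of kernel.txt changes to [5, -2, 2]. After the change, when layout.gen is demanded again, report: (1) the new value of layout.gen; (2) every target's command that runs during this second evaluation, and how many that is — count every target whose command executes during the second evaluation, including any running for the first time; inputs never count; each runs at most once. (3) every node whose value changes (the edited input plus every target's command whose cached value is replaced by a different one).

First demand of the output computes:
  config.gen = neg(-1) = 1
  sync.gen = lenl([-6]) = 1
  schema.gen = max2(1, -1) = 1
  layout.gen = mul(1, 1) = 1

After the edit, cleaning proceeds:
  sync.gen: a read changed (kernel.txt [-6]->[5, -2, 2]) — executes, giving 3.
  schema.gen: a read changed (sync.gen 1->3) — executes, giving 3.
  layout.gen: a read changed (schema.gen 1->3) — executes, giving 3.

Demanding layout.gen again yields 3.
3 target commands run: layout.gen, schema.gen, sync.gen.
The nodes whose values change: kernel.txt, layout.gen, schema.gen, sync.gen.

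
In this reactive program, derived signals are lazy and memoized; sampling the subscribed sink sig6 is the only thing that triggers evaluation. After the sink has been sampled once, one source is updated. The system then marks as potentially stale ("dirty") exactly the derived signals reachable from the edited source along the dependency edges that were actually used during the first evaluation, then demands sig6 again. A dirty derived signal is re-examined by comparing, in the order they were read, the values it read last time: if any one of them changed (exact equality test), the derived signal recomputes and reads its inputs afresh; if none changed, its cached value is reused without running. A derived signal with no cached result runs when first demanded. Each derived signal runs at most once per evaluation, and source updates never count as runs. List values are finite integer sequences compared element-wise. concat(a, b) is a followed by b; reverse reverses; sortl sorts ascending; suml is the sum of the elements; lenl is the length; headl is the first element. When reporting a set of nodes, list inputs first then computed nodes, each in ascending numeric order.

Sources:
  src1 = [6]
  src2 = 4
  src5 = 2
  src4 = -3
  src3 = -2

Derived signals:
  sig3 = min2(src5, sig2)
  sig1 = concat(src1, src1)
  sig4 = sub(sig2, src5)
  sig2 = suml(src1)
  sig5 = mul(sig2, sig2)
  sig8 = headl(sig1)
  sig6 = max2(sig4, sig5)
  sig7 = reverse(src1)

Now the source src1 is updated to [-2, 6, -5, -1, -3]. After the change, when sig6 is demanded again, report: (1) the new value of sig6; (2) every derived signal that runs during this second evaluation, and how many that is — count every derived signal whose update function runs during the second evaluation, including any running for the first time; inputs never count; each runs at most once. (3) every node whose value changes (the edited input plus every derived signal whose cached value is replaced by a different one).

First demand of the output computes:
  sig2 = suml([6]) = 6
  sig4 = sub(6, 2) = 4
  sig5 = mul(6, 6) = 36
  sig6 = max2(4, 36) = 36

After the edit, cleaning proceeds:
  sig2: a read changed (src1 [6]->[-2, 6, -5, -1, -3]) — executes, giving -5.
  sig4: a read changed (sig2 6->-5) — executes, giving -7.
  sig5: a read changed (sig2 6->-5; sig2 6->-5) — executes, giving 25.
  sig6: a read changed (sig4 4->-7; sig5 36->25) — executes, giving 25.

Demanding sig6 again yields 25.
4 derived signals run: sig2, sig4, sig5, sig6.
The nodes whose values change: src1, sig2, sig4, sig5, sig6.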